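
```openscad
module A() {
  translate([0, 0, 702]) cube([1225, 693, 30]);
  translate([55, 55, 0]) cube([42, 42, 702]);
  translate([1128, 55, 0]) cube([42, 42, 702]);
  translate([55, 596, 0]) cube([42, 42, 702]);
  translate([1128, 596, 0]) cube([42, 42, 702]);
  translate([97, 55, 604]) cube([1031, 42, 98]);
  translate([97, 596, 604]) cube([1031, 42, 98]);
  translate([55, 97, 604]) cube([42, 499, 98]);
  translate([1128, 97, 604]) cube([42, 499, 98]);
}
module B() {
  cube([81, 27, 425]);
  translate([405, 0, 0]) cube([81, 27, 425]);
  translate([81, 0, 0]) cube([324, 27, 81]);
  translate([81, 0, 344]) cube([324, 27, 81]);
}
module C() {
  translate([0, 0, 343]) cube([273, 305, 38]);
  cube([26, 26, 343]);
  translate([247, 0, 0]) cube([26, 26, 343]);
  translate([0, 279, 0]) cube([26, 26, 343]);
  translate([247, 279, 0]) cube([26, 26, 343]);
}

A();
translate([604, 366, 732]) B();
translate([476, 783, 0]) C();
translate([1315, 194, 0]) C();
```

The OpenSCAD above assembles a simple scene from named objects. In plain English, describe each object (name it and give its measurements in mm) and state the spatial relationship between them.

A is a table: top 1225 mm (x) × 693 mm (y), 30 mm thick, upper face at z = 732 mm, on four 42×42 mm square legs, each inset 55 mm from the nearest pair of top edges, running from z = 0 to the bottom of the top. Four apron rails, 42 mm thick and 98 mm tall, run between adjacent legs with their top edges flush with the underside of the top and their outer faces flush with the legs' outer faces.

B is a rectangular picture frame lying in the x–z plane (depth along y). The opening is 324 mm wide (x) by 263 mm tall (z), surrounded by a border 81 mm wide on all four sides. The frame is 27 mm deep and is made of two full-height vertical stiles with two horizontal rails fitted between them.

C is a four-legged stool. The seat is 273×305 mm, 38 mm thick, top at z = 381 mm. It stands on four square legs, each 26×26 mm in cross-section, from z = 0 to the seat underside, each flush with a corner of the seat.

The picture frame is on top of the table. Two stools sit around the table at the +y, +x sides.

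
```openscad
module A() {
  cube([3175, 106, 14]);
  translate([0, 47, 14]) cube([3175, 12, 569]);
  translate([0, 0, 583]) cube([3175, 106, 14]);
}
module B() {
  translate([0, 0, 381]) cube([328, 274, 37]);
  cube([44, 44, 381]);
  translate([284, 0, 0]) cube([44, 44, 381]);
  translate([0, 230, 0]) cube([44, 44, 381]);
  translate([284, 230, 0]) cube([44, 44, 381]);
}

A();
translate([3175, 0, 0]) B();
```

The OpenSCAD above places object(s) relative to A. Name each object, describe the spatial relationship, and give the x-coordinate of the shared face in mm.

A is an I-beam. B is a stool. The stool is against the I-beam's +x side, with their −y faces flush. The x-coordinate of the shared face is 3175 mm.

The I-beam's +x face and the stool's −x face are both at x = 3175 mm.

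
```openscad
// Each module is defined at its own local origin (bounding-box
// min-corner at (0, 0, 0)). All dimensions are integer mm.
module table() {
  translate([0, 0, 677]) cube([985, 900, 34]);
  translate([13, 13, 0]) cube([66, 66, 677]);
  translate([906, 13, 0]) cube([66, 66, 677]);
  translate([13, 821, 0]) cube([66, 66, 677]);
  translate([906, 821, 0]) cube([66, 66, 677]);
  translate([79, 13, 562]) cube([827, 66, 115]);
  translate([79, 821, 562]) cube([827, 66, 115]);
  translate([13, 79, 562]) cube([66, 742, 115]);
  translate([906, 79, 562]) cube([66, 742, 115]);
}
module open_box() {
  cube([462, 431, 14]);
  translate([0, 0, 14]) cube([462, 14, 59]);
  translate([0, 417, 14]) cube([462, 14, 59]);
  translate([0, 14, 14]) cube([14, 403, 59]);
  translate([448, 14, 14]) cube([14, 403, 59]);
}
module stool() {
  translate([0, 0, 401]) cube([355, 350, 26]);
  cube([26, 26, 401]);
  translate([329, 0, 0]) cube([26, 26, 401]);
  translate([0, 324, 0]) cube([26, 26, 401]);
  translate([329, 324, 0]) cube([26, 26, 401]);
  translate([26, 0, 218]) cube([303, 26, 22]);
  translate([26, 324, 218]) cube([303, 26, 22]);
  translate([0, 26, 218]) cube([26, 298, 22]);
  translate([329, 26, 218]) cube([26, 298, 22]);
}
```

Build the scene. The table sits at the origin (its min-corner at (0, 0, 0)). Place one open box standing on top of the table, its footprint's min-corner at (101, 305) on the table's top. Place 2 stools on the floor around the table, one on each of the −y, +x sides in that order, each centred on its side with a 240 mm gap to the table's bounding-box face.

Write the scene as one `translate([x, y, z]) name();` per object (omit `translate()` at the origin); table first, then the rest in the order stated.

table();
translate([101, 305, 711]) open_box();
translate([315, -590, 0]) stool();
translate([1225, 275, 0]) stool();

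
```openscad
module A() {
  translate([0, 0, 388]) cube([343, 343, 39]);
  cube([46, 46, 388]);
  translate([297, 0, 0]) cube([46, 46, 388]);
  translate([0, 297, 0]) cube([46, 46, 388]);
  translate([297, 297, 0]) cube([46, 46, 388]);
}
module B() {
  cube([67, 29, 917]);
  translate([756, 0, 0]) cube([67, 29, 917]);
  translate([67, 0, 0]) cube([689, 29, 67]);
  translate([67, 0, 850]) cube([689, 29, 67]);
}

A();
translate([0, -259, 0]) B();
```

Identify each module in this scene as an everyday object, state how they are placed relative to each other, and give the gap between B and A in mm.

A is a stool. B is a picture frame. The picture frame is on the floor beside the stool on its −y side. The gap between the picture frame and the stool is 230 mm.

The picture frame's nearest face is 230 mm from the stool's −y face.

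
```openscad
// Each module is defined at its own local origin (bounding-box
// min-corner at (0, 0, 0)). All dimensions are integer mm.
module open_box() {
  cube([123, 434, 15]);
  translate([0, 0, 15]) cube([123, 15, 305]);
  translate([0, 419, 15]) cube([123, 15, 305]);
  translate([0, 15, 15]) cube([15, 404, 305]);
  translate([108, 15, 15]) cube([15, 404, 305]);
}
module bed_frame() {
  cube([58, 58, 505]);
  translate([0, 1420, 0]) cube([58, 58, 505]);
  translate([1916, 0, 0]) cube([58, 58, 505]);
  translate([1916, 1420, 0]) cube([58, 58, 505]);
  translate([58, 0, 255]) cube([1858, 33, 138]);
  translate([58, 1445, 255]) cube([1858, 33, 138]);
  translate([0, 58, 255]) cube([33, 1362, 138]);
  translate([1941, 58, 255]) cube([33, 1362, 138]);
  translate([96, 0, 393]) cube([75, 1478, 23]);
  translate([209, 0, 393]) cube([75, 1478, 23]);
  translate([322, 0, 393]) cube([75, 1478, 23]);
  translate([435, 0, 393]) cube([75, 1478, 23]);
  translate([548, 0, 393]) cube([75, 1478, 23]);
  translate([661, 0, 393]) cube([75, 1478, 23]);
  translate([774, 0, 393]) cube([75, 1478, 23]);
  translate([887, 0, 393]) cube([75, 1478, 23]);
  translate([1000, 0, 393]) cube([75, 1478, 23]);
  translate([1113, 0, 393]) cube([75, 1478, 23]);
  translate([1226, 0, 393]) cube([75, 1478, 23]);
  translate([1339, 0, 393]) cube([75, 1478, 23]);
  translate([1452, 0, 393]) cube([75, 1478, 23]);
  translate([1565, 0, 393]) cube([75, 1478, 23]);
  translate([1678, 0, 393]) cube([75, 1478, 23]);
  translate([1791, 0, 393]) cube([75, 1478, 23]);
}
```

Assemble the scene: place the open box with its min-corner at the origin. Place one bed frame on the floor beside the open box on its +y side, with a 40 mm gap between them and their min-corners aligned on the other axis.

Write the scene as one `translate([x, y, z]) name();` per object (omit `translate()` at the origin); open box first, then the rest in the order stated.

open_box();
translate([0, 474, 0]) bed_frame();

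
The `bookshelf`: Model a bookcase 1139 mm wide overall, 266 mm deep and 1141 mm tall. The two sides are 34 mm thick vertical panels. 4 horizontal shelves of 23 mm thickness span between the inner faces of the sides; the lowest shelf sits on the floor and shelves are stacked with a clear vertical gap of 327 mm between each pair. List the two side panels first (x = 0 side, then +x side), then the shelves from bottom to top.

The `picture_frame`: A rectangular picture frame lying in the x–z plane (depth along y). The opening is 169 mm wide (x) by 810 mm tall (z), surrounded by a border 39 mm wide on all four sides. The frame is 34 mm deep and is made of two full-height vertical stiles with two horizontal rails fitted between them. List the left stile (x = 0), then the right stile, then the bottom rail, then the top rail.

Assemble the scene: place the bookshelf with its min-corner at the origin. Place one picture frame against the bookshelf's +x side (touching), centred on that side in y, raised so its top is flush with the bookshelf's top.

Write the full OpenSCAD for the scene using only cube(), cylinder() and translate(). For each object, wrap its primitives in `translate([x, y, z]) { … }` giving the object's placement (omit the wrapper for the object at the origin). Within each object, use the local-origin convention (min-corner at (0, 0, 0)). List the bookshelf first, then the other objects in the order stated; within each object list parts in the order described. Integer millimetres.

cube([34, 266, 1141]);
translate([1105, 0, 0]) cube([34, 266, 1141]);
translate([34, 0, 0]) cube([1071, 266, 23]);
translate([34, 0, 350]) cube([1071, 266, 23]);
translate([34, 0, 700]) cube([1071, 266, 23]);
translate([34, 0, 1050]) cube([1071, 266, 23]);
translate([1139, 116, 253]) {
  cube([39, 34, 888]);
  translate([208, 0, 0]) cube([39, 34, 888]);
  translate([39, 0, 0]) cube([169, 34, 39]);
  translate([39, 0, 849]) cube([169, 34, 39]);
}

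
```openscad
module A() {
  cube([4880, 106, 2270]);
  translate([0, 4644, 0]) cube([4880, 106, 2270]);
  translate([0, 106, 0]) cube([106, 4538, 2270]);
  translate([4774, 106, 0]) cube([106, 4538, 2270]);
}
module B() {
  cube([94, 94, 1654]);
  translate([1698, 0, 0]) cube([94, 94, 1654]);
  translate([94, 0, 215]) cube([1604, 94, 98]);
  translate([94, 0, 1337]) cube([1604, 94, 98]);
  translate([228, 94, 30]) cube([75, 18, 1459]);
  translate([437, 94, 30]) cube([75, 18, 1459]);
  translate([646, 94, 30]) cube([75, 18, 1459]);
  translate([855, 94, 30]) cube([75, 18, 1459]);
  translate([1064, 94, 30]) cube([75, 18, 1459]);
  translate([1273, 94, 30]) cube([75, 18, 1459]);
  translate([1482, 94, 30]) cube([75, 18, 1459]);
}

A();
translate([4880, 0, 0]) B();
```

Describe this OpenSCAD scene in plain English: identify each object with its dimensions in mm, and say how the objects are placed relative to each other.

A is a box-shaped house frame (walls only): outside footprint 4880×4750 mm, wall height 2270 mm, wall thickness 106 mm. The two y-facing walls run the full x-width; the two x-facing walls fit between the inner faces of the y-facing walls.

B is a fence section. Two 94×94 mm posts, 1654 mm tall, stand on the floor with a clear span of 1604 mm between their inner faces. Two horizontal rails of 94×98 mm section span the gap between the posts with their undersides at z = 215 mm and z = 1337 mm, flush with the posts' −y face. 7 pickets, each 75 mm wide, 18 mm thick and 1459 mm tall, are fixed to the +y face of the rails with their bottoms at z = 30 mm, evenly spaced across the span with equal gaps (rounded down to the nearest mm) at the −x end and between each pair — any rounding remainder accumulates at the +x end.

The fence section is against the house frame's +x side, with their −y faces flush.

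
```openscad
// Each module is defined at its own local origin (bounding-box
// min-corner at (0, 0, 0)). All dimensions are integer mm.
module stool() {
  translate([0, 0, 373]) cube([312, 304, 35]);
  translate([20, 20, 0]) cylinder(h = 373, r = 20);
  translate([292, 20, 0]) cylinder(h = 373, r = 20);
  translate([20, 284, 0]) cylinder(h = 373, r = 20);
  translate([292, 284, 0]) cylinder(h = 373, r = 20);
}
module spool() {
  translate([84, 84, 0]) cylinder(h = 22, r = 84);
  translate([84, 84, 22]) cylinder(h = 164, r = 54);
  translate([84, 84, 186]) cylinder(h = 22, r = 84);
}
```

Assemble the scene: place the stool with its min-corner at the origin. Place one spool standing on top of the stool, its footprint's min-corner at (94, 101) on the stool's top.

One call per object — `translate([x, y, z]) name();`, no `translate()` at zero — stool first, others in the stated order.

stool();
translate([94, 101, 408]) spool();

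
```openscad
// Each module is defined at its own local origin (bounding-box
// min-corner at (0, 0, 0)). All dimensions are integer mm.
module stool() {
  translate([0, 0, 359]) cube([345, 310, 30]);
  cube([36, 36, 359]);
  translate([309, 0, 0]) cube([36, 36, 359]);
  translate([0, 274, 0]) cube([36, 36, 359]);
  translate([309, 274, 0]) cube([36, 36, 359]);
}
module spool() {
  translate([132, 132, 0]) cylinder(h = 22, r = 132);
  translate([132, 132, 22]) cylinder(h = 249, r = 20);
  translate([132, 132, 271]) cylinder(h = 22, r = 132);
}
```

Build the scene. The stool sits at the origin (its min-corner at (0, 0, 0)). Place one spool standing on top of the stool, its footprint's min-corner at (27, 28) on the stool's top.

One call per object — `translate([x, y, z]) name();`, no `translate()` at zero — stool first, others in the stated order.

stool();
translate([27, 28, 389]) spool();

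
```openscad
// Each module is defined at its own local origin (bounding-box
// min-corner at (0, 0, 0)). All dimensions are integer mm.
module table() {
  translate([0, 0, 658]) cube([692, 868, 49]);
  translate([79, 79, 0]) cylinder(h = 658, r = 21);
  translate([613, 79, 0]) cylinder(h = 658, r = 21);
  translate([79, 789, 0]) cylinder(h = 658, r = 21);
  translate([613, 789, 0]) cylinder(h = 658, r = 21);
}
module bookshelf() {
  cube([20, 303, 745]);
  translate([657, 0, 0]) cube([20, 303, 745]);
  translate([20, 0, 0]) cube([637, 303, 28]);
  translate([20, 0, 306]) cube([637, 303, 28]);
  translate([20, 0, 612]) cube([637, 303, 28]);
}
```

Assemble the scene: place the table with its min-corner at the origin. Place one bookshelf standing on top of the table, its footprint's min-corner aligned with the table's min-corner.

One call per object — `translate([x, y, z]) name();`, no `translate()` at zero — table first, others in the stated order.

table();
translate([0, 0, 707]) bookshelf();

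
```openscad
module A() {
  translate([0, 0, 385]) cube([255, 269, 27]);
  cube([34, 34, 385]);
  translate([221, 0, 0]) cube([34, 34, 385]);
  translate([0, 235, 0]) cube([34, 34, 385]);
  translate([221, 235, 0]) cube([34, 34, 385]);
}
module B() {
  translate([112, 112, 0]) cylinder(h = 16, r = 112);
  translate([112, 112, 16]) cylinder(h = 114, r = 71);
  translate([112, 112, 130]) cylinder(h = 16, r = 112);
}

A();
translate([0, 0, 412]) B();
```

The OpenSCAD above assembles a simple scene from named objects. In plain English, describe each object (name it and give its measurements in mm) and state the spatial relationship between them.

A is a four-legged stool. The seat is a 255×269×27 mm slab whose top surface is at z = 412 mm; four square legs, each 34×34 mm in cross-section, run from the floor (z = 0) to the underside of the seat, each flush with a corner of the seat.

B is a spool: two coaxial disc flanges of radius 112 mm and thickness 16 mm, joined by a core cylinder of radius 71 mm and height 114 mm. The lower flange rests on z = 0 and the three cylinders share a vertical axis.

The spool is on top of the stool.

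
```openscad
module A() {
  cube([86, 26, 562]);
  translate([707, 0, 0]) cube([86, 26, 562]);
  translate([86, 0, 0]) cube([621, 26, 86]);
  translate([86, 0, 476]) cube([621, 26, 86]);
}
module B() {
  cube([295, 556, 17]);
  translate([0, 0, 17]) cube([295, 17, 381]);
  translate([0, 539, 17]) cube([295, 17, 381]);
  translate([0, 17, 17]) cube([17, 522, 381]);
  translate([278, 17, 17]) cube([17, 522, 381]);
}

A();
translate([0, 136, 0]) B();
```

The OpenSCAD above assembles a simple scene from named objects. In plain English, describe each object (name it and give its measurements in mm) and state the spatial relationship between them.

A is a picture frame with a 621×390 mm rectangular opening (x by z) and a uniform 86 mm border on every side. Frame depth is 26 mm along y. It is built from two vertical stiles running the full outside height and two horizontal rails spanning the gap between the stiles.

B is an open-topped rectangular box: outside dimensions 295×556×398 mm, with a uniform wall and base thickness of 17 mm. The base is a full 295×556 slab on the floor; four walls sit on top of the base. The front and back walls (the −y and +y sides) span the full width; the two side walls fit between them.

The open box is on the floor beside the picture frame on its +y side.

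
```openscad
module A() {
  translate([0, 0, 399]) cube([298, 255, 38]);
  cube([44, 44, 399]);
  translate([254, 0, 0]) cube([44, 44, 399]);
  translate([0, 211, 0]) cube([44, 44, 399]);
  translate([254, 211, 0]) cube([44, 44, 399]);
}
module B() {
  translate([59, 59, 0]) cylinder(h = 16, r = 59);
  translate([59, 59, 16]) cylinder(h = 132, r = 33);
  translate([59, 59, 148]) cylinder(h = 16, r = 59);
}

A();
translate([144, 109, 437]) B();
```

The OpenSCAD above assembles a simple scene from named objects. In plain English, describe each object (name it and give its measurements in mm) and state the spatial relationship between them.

A is a four-legged stool. The seat is 298×255 mm, 38 mm thick, top at z = 437 mm. It stands on four square legs, each 44×44 mm in cross-section, from z = 0 to the seat underside, each flush with a corner of the seat.

B is a spool: two coaxial disc flanges of radius 59 mm and thickness 16 mm, joined by a core cylinder of radius 33 mm and height 132 mm. The lower flange rests on z = 0 and the three cylinders share a vertical axis.

The spool is on top of the stool.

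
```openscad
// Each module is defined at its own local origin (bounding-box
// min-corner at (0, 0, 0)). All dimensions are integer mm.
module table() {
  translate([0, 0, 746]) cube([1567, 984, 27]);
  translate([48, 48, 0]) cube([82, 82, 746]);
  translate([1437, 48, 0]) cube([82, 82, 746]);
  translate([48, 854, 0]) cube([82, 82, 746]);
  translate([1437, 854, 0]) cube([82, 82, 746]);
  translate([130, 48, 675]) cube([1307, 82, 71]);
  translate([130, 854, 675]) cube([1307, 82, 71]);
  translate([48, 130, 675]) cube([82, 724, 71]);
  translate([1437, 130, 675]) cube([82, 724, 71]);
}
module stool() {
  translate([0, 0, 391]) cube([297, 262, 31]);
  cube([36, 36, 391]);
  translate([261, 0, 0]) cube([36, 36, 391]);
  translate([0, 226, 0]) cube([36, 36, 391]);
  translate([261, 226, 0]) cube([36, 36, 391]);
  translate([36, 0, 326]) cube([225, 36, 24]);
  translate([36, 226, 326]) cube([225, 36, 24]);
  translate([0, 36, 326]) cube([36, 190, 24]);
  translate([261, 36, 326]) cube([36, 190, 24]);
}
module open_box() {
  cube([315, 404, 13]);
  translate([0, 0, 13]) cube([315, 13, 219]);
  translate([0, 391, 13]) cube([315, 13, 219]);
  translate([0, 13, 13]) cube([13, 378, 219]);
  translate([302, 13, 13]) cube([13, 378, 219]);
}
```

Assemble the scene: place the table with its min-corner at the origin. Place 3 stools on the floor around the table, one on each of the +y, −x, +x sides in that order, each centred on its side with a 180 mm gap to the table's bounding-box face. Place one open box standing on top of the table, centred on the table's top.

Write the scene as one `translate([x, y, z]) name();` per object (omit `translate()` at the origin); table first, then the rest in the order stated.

table();
translate([635, 1164, 0]) stool();
translate([-477, 361, 0]) stool();
translate([1747, 361, 0]) stool();
translate([626, 290, 773]) open_box();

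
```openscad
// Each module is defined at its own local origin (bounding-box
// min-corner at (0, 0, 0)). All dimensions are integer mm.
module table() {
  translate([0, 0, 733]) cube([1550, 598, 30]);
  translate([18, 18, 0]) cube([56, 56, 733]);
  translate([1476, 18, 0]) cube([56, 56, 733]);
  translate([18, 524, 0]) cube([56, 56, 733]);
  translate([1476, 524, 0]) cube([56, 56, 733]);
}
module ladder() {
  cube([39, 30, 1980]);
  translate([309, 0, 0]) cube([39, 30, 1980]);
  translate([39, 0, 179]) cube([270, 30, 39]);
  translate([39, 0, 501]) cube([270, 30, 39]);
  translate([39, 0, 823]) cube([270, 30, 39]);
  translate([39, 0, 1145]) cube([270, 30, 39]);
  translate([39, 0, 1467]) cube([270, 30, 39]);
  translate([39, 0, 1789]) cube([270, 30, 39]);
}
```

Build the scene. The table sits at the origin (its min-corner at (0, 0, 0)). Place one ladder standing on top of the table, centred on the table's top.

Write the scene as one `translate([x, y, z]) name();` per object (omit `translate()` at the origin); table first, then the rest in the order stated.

table();
translate([601, 284, 763]) ladder();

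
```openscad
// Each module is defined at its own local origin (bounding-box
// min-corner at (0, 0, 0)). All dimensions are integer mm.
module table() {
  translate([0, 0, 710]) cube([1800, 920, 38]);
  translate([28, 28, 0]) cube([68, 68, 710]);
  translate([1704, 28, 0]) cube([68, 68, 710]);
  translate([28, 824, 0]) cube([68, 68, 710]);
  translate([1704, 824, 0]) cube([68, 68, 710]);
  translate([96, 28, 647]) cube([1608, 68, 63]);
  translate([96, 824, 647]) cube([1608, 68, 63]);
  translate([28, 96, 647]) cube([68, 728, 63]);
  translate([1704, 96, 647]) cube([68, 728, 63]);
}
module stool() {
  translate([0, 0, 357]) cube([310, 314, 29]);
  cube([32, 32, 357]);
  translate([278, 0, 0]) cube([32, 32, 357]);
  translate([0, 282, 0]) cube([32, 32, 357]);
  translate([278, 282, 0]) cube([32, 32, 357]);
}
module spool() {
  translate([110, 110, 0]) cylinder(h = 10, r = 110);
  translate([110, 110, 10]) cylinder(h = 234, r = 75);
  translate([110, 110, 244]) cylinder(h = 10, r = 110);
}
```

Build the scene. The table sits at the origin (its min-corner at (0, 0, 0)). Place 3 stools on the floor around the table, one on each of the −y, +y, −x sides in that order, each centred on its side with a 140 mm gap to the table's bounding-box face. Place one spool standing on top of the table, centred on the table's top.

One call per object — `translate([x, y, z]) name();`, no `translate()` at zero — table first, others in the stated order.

table();
translate([745, -454, 0]) stool();
translate([745, 1060, 0]) stool();
translate([-450, 303, 0]) stool();
translate([790, 350, 748]) spool();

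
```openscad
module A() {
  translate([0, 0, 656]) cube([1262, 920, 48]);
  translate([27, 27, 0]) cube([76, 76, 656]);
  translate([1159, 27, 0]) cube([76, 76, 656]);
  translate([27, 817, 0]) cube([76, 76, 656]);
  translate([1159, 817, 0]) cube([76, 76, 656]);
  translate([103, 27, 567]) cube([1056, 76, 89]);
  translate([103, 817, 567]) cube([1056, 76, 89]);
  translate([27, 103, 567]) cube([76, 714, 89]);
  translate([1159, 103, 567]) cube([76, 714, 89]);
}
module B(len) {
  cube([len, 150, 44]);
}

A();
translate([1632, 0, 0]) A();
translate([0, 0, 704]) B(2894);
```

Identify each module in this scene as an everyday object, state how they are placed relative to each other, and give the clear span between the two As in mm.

A is a table. B is a beam. A beam spans the tops of two tables. The clear span between the two tables is 370 mm.

Second table starts at x = 1632; first ends at x = 1262; clear span = 1632 − 1262 = 370 mm.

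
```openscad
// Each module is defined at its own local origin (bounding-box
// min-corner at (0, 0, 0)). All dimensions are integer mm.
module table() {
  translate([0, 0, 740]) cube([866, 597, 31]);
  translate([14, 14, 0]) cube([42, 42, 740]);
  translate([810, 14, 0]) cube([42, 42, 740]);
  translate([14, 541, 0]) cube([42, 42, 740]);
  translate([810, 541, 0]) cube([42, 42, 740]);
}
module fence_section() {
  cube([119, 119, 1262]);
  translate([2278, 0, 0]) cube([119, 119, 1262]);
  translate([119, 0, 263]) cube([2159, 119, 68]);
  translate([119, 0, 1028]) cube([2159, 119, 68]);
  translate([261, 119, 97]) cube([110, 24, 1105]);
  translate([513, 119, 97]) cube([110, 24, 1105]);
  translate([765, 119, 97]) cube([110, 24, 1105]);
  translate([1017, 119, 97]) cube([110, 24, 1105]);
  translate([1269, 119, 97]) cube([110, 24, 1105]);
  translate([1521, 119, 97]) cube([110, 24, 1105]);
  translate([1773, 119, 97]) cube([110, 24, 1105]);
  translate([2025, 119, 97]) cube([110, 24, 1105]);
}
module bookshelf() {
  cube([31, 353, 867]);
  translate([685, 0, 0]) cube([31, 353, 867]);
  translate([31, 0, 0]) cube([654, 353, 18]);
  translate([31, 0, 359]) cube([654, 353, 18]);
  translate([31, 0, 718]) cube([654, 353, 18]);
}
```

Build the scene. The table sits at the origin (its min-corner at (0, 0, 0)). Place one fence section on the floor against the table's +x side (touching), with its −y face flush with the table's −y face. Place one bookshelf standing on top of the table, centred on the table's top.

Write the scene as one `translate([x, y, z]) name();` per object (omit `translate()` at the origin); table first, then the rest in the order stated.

table();
translate([866, 0, 0]) fence_section();
translate([75, 122, 771]) bookshelf();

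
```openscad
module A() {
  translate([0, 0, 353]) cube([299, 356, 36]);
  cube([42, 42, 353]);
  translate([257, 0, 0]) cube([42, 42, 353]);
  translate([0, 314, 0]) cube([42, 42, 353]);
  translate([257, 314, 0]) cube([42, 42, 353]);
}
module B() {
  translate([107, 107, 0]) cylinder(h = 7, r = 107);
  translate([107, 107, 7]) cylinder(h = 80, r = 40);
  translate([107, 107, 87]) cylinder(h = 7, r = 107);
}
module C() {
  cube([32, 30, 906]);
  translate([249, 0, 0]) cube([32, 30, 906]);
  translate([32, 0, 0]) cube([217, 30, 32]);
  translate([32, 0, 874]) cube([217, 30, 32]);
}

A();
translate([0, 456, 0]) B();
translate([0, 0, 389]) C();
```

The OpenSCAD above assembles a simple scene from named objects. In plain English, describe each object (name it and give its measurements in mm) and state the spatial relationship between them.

A is a four-legged stool. The seat is a 299×356×36 mm slab whose top surface is at z = 389 mm; four square legs, each 42×42 mm in cross-section, run from the floor (z = 0) to the underside of the seat, each flush with a corner of the seat.

B is a spool: two coaxial disc flanges of radius 107 mm and thickness 7 mm, joined by a core cylinder of radius 40 mm and height 80 mm. The lower flange rests on z = 0 and the three cylinders share a vertical axis.

C is a rectangular picture frame lying in the x–z plane (depth along y). The opening is 217 mm wide (x) by 842 mm tall (z), surrounded by a border 32 mm wide on all four sides. The frame is 30 mm deep and is made of two full-height vertical stiles with two horizontal rails fitted between them.

The spool is on the floor beside the stool on its +y side. The picture frame is on top of the stool.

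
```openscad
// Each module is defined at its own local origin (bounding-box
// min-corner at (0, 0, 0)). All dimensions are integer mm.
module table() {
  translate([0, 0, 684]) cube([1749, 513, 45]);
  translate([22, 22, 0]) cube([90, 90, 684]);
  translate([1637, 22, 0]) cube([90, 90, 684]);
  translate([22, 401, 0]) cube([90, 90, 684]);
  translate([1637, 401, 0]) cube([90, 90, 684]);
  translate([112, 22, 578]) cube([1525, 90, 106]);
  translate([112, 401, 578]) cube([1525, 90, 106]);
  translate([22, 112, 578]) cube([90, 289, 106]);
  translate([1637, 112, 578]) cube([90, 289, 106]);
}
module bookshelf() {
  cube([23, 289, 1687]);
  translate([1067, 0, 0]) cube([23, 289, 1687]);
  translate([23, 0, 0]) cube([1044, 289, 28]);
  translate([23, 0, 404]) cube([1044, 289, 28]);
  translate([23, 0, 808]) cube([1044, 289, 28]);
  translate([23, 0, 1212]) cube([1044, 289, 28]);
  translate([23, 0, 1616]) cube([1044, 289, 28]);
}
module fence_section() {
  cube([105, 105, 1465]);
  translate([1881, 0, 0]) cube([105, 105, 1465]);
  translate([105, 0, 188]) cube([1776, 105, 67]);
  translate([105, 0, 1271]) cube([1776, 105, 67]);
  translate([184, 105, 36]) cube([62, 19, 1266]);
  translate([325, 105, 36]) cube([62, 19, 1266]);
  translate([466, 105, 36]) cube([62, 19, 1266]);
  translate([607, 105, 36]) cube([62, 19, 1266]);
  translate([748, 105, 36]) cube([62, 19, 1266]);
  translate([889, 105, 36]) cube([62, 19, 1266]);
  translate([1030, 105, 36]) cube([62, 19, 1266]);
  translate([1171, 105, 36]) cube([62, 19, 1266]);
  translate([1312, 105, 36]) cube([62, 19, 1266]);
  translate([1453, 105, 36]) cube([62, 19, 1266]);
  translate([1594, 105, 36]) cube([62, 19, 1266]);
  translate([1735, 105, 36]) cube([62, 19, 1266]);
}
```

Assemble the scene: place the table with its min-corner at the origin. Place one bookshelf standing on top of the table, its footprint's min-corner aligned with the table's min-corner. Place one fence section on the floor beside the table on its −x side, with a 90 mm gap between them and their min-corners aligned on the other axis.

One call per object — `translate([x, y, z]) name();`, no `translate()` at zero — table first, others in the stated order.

table();
translate([0, 0, 729]) bookshelf();
translate([-2076, 0, 0]) fence_section();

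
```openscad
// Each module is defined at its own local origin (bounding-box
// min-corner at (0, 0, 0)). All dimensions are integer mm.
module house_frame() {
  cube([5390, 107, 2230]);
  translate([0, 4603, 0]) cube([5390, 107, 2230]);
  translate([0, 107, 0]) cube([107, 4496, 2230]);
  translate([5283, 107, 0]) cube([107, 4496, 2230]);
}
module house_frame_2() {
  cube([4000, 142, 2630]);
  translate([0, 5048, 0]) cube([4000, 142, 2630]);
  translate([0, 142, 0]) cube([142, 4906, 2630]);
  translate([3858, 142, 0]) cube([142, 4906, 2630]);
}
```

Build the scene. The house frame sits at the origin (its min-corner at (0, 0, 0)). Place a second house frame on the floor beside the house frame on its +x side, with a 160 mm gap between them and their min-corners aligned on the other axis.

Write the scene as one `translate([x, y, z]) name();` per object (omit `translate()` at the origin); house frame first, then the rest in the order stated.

house_frame();
translate([5550, 0, 0]) house_frame_2();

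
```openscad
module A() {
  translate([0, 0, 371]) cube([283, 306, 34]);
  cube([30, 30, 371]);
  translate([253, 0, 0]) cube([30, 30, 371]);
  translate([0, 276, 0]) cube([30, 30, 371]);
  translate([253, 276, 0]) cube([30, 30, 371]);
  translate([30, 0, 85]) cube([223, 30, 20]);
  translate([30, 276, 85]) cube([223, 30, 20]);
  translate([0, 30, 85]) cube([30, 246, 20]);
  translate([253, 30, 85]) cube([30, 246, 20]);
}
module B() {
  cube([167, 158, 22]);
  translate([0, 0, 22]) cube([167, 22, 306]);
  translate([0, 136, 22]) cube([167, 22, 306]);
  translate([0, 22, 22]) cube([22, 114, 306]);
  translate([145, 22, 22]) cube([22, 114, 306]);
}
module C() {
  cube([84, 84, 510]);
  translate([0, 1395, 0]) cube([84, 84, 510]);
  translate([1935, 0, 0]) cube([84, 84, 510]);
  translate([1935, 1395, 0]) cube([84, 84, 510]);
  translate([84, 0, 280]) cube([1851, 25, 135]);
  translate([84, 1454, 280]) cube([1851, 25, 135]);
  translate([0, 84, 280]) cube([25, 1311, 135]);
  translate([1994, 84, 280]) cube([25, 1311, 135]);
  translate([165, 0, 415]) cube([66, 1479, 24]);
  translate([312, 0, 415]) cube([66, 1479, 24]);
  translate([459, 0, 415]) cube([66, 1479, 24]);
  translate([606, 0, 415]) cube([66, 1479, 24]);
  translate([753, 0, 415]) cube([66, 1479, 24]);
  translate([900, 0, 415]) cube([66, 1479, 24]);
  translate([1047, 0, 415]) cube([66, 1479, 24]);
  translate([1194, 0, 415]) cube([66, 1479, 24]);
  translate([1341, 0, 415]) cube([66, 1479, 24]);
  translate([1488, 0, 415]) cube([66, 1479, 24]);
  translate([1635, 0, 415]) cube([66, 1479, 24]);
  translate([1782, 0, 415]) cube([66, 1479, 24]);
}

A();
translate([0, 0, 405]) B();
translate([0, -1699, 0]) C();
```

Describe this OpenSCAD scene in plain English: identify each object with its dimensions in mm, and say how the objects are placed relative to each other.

A is a four-legged stool. The seat is 283×306 mm, 34 mm thick, top at z = 405 mm. It stands on four square legs, each 30×30 mm in cross-section, from z = 0 to the seat underside, each flush with a corner of the seat. Four stretchers, 30 mm wide and 20 mm tall, connect adjacent legs with their undersides at z = 85 mm, each running between the inner faces of the legs it joins and aligned with the legs' outer faces on the other axis.

B is an open-topped rectangular box: outside dimensions 167×158×328 mm, with a uniform wall and base thickness of 22 mm. The base is a full 167×158 slab on the floor; four walls sit on top of the base. The front and back walls (the −y and +y sides) span the full width; the two side walls fit between them.

C is a bed frame 2019 mm long (x) by 1479 mm wide (y). Four 84×84 mm corner posts, 510 mm tall, at the corners of the footprint. Four rails of 25 mm thickness and 135 mm height run between adjacent posts with their undersides at z = 280 mm, their outer faces flush with the outside of the frame (the two x-running rails run between the posts' inner faces; the two y-running rails run between the posts' inner faces). 12 slats, each 66 mm wide (x) and 24 mm thick, lie across the top of the two x-running rails, running the full 1479 mm width of the frame in y; the slats are evenly spaced along x between the inner faces of the end posts with equal gaps (rounded down to the nearest mm) at the −x end and between each pair — any rounding remainder accumulates at the +x end.

The open box is on top of the stool. The bed frame is on the floor beside the stool on its −y side.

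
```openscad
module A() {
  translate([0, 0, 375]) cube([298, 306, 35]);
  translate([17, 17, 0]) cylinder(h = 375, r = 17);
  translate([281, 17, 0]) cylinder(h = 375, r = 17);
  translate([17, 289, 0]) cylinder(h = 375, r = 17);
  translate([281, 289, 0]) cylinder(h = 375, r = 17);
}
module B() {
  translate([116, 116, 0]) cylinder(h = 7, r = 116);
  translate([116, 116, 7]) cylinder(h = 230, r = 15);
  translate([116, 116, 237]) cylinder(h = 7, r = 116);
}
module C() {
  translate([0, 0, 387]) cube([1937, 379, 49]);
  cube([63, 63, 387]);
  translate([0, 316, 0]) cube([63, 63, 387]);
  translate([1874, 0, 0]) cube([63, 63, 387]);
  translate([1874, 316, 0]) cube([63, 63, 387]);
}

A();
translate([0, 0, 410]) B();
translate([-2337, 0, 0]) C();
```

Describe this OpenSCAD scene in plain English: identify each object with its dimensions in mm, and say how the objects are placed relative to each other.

A is a four-legged stool. The seat is a 298×306×35 mm slab whose top surface is at z = 410 mm; four round legs, each 34 mm in diameter, run from the floor (z = 0) to the underside of the seat, each leg's axis is inset half a diameter from the nearest pair of seat edges (so the leg's bounding box is flush with the corner).

B is a spool: two coaxial disc flanges of radius 116 mm and thickness 7 mm, joined by a core cylinder of radius 15 mm and height 230 mm. The lower flange rests on z = 0 and the three cylinders share a vertical axis.

C is a bench: a 1937×379 mm seat slab, 49 mm thick, top at z = 436 mm, on four 63×63 mm square legs flush with the seat corners and standing on z = 0.

The spool is on top of the stool. The bench is on the floor beside the stool on its −x side.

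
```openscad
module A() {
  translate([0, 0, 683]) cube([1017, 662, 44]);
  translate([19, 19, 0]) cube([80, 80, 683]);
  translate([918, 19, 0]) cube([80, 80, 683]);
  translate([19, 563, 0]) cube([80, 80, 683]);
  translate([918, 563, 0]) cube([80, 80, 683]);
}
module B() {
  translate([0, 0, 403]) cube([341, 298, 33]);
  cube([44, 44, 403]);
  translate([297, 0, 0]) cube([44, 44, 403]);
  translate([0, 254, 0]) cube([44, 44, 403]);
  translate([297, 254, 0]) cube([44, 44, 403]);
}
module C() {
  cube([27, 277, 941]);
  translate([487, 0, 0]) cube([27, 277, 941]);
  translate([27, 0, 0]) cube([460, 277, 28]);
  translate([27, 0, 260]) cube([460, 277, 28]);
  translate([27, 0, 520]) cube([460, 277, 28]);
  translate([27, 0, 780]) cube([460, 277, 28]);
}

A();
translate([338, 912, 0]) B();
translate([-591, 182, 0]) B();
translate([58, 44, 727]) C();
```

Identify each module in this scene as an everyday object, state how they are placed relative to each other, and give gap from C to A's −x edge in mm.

A is a table. B is a stool. C is a bookshelf. Two stools sit around the table at the +y, −x sides. The bookshelf is on top of the table. The gap from the bookshelf to the table's −x edge is 58 mm.

The bookshelf's min-x is at 58; the table's min-x is 0; gap = 58 mm.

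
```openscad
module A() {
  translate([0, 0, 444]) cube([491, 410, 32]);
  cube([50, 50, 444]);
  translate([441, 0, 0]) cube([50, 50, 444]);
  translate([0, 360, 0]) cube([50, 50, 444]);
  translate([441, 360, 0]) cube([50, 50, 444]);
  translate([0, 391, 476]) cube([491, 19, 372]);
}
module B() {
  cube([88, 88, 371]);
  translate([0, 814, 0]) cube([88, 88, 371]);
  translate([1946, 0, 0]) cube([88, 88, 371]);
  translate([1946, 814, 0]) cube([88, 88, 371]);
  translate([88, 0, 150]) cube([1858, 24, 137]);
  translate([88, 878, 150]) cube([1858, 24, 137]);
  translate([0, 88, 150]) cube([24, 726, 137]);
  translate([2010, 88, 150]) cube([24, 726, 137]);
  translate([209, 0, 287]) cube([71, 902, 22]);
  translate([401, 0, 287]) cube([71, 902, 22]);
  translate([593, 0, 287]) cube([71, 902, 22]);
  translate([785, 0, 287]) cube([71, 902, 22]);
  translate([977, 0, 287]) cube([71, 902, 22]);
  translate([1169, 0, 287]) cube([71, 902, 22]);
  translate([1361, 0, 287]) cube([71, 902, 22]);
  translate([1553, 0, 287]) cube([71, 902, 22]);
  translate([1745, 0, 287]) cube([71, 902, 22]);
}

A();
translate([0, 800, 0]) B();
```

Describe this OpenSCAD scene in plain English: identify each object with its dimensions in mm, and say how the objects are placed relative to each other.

A is a chair. The seat is a 491×410×32 mm slab with its top at z = 476 mm, on four 50×50 mm corner legs (flush with the seat edges, standing on z = 0). A flat backrest 19 mm thick, 372 mm tall, spans the full seat width and rises from the seat top along its +y edge, rear face flush with the rear of the seat.

B is a bed frame 2034 mm long (x) by 902 mm wide (y). Four 88×88 mm corner posts, 371 mm tall, at the corners of the footprint. Four rails of 24 mm thickness and 137 mm height run between adjacent posts with their undersides at z = 150 mm, their outer faces flush with the outside of the frame (the two x-running rails run between the posts' inner faces; the two y-running rails run between the posts' inner faces). 9 slats, each 71 mm wide (x) and 22 mm thick, lie across the top of the two x-running rails, running the full 902 mm width of the frame in y; the slats are evenly spaced along x between the inner faces of the end posts with equal gaps (rounded down to the nearest mm) at the −x end and between each pair — any rounding remainder accumulates at the +x end.

The bed frame is on the floor beside the chair on its +y side.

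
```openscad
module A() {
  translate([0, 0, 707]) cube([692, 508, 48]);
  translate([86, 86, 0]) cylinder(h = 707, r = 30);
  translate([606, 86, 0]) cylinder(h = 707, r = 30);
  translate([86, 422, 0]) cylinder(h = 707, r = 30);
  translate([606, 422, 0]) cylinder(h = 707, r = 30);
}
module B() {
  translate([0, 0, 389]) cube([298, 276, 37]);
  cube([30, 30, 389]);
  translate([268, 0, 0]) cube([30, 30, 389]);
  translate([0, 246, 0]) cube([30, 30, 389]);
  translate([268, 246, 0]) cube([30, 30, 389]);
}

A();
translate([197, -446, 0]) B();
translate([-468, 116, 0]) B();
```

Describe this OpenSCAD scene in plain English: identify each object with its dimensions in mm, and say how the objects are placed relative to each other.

A is a table: top 692 mm (x) × 508 mm (y), 48 mm thick, upper face at z = 755 mm, on four round legs of 60 mm diameter, each leg's bounding box inset 56 mm from the nearest pair of top edges, running from z = 0 to the bottom of the top.

B is a four-legged stool. The seat is a 298×276×37 mm slab whose top surface is at z = 426 mm; four square legs, each 30×30 mm in cross-section, run from the floor (z = 0) to the underside of the seat, each flush with a corner of the seat.

Two stools sit around the table at the −y, −x sides.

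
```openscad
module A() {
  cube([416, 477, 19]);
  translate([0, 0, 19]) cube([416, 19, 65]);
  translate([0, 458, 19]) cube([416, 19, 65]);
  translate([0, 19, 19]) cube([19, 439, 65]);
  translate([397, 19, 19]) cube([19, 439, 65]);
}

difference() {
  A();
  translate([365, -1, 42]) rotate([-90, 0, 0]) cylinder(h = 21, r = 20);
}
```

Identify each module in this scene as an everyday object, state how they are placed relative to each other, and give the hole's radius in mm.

The subtracted cylinder has r = 20 mm.

A is an open box. The open box has a circular hole through its front wall. The hole's radius is 20 mm.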